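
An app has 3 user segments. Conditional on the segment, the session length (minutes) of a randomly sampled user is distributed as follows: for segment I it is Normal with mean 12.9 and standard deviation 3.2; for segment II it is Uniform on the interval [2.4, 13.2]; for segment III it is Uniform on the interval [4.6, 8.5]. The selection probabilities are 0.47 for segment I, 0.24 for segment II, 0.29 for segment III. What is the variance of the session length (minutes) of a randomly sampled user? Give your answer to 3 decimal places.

Per component, I: μ=12.9, E[X²]=176.65; II: μ=7.8, E[X²]=70.56; III: μ=6.55, E[X²]=44.17.
E[X] = 0.47·12.9 + 0.24·7.8 + 0.29·6.55 = 9.8345.
E[X²] = 0.47·176.65 + 0.24·70.56 + 0.29·44.17 = 112.769.
Var(X) = E[X²] − (E[X])² = 112.769 − 96.7174 = 16.0518.

16.052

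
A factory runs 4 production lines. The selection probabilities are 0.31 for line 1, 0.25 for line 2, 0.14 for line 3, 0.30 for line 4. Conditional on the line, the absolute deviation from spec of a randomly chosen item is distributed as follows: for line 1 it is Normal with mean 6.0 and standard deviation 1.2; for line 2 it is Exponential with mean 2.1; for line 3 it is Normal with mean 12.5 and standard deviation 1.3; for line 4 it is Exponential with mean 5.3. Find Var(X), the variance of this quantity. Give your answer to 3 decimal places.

Per component, 1: μ=6, E[X²]=37.44; 2: μ=2.1, E[X²]=8.82; 3: μ=12.5, E[X²]=157.94; 4: μ=5.3, E[X²]=56.18.
E[X] = 0.31·6 + 0.25·2.1 + 0.14·12.5 + 0.3·5.3 = 5.725.
E[X²] = 0.31·37.44 + 0.25·8.82 + 0.14·157.94 + 0.3·56.18 = 52.777.
Var(X) = E[X²] − (E[X])² = 52.777 − 32.7756 = 20.0014.

20.001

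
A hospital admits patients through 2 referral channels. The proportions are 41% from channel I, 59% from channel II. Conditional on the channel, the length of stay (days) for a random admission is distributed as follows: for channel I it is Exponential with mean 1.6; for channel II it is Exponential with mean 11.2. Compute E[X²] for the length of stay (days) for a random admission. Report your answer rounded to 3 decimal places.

150.118

For each component E[X²] = Var + (mean)², giving I: 5.12; II: 250.88.
Overall E[X²] = 0.41·5.12 + 0.59·250.88 = 150.118.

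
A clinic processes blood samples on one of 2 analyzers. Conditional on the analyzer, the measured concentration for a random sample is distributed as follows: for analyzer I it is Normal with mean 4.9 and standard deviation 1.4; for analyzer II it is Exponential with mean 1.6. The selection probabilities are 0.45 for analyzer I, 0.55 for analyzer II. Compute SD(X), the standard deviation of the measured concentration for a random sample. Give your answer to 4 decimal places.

Per component, I: μ=4.9, E[X²]=25.97; II: μ=1.6, E[X²]=5.12.
E[X] = 0.45·4.9 + 0.55·1.6 = 3.085.
E[X²] = 0.45·25.97 + 0.55·5.12 = 14.5025.
Var(X) = E[X²] − (E[X])² = 14.5025 − 9.51722 = 4.98528.
SD(X) = √4.98528 = 2.23277.

2.2328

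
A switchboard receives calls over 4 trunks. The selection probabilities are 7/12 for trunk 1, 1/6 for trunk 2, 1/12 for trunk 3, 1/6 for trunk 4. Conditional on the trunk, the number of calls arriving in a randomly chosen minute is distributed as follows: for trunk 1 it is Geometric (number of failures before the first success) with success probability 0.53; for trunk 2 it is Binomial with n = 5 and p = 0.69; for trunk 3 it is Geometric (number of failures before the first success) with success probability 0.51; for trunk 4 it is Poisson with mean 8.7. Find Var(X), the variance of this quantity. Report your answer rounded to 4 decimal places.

11.0189

Per component, 1: μ=0.886792, E[X²]=2.45959; 2: μ=3.45, E[X²]=12.972; 3: μ=0.960784, E[X²]=2.807; 4: μ=8.7, E[X²]=84.39.
E[X] = 0.583333·0.886792 + 0.166667·3.45 + 0.0833333·0.960784 + 0.166667·8.7 = 2.62236.
E[X²] = 0.583333·2.45959 + 0.166667·12.972 + 0.0833333·2.807 + 0.166667·84.39 = 17.8957.
Var(X) = E[X²] − (E[X])² = 17.8957 − 6.87678 = 11.0189.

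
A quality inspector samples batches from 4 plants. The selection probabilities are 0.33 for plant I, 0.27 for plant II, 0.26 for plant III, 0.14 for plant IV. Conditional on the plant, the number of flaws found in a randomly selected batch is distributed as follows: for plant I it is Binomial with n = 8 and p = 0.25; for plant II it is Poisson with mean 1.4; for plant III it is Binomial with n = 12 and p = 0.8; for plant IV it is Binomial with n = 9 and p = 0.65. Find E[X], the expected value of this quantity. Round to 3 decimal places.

4.353

Component means — I: 2; II: 1.4; III: 9.6; IV: 5.85.
E[X] = 0.33·2 + 0.27·1.4 + 0.26·9.6 + 0.14·5.85 = 4.353.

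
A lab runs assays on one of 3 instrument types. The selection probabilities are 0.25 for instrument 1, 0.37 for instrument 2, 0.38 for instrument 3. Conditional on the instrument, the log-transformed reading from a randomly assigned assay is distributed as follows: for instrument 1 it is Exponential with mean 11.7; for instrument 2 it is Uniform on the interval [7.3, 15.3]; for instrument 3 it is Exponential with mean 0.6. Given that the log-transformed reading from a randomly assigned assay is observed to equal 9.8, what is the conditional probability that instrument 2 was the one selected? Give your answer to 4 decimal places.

0.8334

Likelihoods f(9.8 | ·): 1: 0.0369867; 2: 0.125; 3: 1.34392e-07.
Posterior ∝ prior × likelihood. Numerator for 2: 0.37·0.125 = 0.04625.
Normalizing constant: 0.25·0.0369867 + 0.37·0.125 + 0.38·1.34392e-07 = 0.0554967.
P(2 | observation) = 0.04625 / 0.0554967 = 0.833382.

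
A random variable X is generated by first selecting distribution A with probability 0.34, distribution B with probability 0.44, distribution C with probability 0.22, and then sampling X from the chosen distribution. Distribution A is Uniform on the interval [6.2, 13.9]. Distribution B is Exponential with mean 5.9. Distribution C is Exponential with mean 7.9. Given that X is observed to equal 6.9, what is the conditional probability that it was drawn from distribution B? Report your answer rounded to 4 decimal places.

Likelihoods f(6.9 | ·): A: 0.12987; B: 0.0526313; C: 0.0528509.
Posterior ∝ prior × likelihood. Numerator for B: 0.44·0.0526313 = 0.0231578.
Normalizing constant: 0.34·0.12987 + 0.44·0.0526313 + 0.22·0.0528509 = 0.0789408.
P(B | observation) = 0.0231578 / 0.0789408 = 0.293356.

0.2934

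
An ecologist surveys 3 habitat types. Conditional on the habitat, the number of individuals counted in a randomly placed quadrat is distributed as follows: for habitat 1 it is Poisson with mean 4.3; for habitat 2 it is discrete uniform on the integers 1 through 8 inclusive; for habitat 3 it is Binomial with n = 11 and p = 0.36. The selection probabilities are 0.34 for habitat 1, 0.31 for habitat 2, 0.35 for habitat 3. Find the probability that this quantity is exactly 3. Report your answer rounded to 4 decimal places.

0.1757

Conditional on each habitat, P(X = 3): 1: 0.179799; 2: 0.125; 3: 0.216686.
By total probability, P(X = 3) = 0.34·0.179799 + 0.31·0.125 + 0.35·0.216686 = 0.175722.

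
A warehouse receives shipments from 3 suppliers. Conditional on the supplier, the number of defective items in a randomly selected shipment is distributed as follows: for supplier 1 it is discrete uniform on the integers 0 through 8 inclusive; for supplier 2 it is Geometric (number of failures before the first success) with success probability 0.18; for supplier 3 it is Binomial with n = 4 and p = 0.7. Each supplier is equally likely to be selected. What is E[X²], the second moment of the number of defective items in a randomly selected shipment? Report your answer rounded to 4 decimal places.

25.8028

For each component E[X²] = Var + (mean)², giving 1: 22.6667; 2: 46.0617; 3: 8.68.
Overall E[X²] = 0.333333·22.6667 + 0.333333·46.0617 + 0.333333·8.68 = 25.8028.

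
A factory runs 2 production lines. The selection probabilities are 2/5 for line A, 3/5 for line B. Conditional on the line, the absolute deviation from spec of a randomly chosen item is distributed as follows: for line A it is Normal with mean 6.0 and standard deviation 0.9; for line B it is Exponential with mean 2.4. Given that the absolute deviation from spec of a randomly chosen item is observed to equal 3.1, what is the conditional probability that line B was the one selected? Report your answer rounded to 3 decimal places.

0.986

Likelihoods f(3.1 | ·): A: 0.00246655; B: 0.114505.
Posterior ∝ prior × likelihood. Numerator for B: 0.6·0.114505 = 0.0687031.
Normalizing constant: 0.4·0.00246655 + 0.6·0.114505 = 0.0696897.
P(B | observation) = 0.0687031 / 0.0696897 = 0.985843.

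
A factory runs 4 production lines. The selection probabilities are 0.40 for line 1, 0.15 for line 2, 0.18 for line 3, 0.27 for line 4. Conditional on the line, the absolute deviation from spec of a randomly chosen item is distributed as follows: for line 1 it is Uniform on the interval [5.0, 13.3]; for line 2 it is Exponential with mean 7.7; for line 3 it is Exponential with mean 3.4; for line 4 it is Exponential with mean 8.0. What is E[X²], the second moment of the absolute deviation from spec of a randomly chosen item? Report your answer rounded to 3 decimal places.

92.294

For each component E[X²] = Var + (mean)², giving 1: 89.4633; 2: 118.58; 3: 23.12; 4: 128.
Overall E[X²] = 0.4·89.4633 + 0.15·118.58 + 0.18·23.12 + 0.27·128 = 92.2939.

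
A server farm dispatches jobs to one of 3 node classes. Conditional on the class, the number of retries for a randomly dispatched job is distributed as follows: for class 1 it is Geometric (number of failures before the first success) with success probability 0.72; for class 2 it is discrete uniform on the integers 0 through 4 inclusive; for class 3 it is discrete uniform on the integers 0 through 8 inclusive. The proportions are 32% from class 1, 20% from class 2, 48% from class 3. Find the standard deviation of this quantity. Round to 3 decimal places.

Per component, 1: μ=0.388889, E[X²]=0.691358; 2: μ=2, E[X²]=6; 3: μ=4, E[X²]=22.6667.
E[X] = 0.32·0.388889 + 0.2·2 + 0.48·4 = 2.44444.
E[X²] = 0.32·0.691358 + 0.2·6 + 0.48·22.6667 = 12.3012.
Var(X) = E[X²] − (E[X])² = 12.3012 − 5.97531 = 6.32593.
SD(X) = √6.32593 = 2.51514.

2.515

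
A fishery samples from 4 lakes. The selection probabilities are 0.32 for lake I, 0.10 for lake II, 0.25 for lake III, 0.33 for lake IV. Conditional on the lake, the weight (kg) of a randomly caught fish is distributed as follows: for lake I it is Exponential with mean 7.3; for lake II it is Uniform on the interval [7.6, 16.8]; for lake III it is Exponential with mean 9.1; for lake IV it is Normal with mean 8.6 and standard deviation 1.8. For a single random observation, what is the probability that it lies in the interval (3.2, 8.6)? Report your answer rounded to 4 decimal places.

Conditional on each lake, P(3.2 < X < 8.6): I: 0.337227; II: 0.108696; III: 0.314869; IV: 0.49865.
By total probability, P(3.2 < X < 8.6) = 0.32·0.337227 + 0.1·0.108696 + 0.25·0.314869 + 0.33·0.49865 = 0.362054.

0.3621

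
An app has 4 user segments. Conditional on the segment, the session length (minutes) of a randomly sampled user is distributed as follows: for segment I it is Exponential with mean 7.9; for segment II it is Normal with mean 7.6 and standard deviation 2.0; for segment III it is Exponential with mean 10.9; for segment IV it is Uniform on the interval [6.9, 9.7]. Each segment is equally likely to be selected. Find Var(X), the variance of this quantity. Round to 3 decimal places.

48.180

Per component, I: μ=7.9, E[X²]=124.82; II: μ=7.6, E[X²]=61.76; III: μ=10.9, E[X²]=237.62; IV: μ=8.3, E[X²]=69.5433.
E[X] = 0.25·7.9 + 0.25·7.6 + 0.25·10.9 + 0.25·8.3 = 8.675.
E[X²] = 0.25·124.82 + 0.25·61.76 + 0.25·237.62 + 0.25·69.5433 = 123.436.
Var(X) = E[X²] − (E[X])² = 123.436 − 75.2556 = 48.1802.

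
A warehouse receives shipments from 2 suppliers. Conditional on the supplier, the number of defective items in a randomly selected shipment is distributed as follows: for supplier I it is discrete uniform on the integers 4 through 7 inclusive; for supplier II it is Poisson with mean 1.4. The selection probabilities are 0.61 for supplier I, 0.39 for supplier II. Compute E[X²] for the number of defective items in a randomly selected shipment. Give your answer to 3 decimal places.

20.525

For each component E[X²] = Var + (mean)², giving I: 31.5; II: 3.36.
Overall E[X²] = 0.61·31.5 + 0.39·3.36 = 20.5254.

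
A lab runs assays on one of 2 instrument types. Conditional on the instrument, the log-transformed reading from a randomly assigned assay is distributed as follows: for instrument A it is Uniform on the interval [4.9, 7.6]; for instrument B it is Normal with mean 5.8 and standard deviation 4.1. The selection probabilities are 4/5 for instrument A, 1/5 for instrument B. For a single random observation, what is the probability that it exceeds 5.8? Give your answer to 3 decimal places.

Conditional on each instrument, P(X > 5.8): A: 0.666667; B: 0.5.
By total probability, P(X > 5.8) = 0.8·0.666667 + 0.2·0.5 = 0.633333.

0.633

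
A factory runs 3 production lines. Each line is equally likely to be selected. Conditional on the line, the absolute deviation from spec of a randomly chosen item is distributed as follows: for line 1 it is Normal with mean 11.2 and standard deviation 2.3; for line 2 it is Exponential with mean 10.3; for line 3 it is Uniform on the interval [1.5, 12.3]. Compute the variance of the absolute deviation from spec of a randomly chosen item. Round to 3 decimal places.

43.796

Per component, 1: μ=11.2, E[X²]=130.73; 2: μ=10.3, E[X²]=212.18; 3: μ=6.9, E[X²]=57.33.
E[X] = 0.333333·11.2 + 0.333333·10.3 + 0.333333·6.9 = 9.46667.
E[X²] = 0.333333·130.73 + 0.333333·212.18 + 0.333333·57.33 = 133.413.
Var(X) = E[X²] − (E[X])² = 133.413 − 89.6178 = 43.7956.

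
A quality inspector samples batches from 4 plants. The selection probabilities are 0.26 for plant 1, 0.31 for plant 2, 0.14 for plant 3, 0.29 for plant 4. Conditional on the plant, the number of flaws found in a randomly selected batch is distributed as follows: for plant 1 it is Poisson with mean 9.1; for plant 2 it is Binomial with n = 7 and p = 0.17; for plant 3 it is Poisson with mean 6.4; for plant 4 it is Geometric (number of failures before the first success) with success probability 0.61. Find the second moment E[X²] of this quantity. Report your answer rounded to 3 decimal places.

31.695

For each component E[X²] = Var + (mean)², giving 1: 91.91; 2: 2.4038; 3: 47.36; 4: 1.45687.
Overall E[X²] = 0.26·91.91 + 0.31·2.4038 + 0.14·47.36 + 0.29·1.45687 = 31.6947.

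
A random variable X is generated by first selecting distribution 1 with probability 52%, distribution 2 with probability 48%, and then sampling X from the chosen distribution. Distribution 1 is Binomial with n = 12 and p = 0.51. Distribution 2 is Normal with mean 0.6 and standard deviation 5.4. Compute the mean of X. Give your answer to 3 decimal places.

Component means — 1: 6.12; 2: 0.6.
E[X] = 0.52·6.12 + 0.48·0.6 = 3.4704.

3.470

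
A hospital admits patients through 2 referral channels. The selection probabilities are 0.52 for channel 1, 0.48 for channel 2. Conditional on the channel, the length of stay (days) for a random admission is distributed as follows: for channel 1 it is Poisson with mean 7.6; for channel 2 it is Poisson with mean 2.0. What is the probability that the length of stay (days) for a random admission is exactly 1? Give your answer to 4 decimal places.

0.1319

Conditional on each channel, P(X = 1): 1: 0.00380343; 2: 0.270671.
By total probability, P(X = 1) = 0.52·0.00380343 + 0.48·0.270671 = 0.1319.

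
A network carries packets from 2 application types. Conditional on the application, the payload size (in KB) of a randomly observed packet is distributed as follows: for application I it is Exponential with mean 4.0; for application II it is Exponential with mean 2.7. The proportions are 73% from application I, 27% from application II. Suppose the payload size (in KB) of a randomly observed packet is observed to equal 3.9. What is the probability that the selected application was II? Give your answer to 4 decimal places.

0.2552

Likelihoods f(3.9 | ·): I: 0.0942981; II: 0.0873619.
Posterior ∝ prior × likelihood. Numerator for II: 0.27·0.0873619 = 0.0235877.
Normalizing constant: 0.73·0.0942981 + 0.27·0.0873619 = 0.0924253.
P(II | observation) = 0.0235877 / 0.0924253 = 0.255208.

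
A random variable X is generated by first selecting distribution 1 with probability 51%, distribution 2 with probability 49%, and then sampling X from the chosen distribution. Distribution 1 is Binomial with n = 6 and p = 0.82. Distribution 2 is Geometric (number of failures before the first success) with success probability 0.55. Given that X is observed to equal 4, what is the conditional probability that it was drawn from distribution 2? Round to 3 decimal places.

Likelihoods P(X=4 | ·): 1: 0.219731; 2: 0.0225534.
Posterior ∝ prior × likelihood. Numerator for 2: 0.49·0.0225534 = 0.0110512.
Normalizing constant: 0.51·0.219731 + 0.49·0.0225534 = 0.123114.
P(2 | observation) = 0.0110512 / 0.123114 = 0.0897638.

0.090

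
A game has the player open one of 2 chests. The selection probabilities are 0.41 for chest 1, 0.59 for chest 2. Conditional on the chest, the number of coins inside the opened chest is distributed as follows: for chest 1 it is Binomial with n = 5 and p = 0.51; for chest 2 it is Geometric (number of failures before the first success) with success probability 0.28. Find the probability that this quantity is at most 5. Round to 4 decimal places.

Conditional on each chest, P(X ≤ 5): 1: 1; 2: 0.860686.
By total probability, P(X ≤ 5) = 0.41·1 + 0.59·0.860686 = 0.917805.

0.9178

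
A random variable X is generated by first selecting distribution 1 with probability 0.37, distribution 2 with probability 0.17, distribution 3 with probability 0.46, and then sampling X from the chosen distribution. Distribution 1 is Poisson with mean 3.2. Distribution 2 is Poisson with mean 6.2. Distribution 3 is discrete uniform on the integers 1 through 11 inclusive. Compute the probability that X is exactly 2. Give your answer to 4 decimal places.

0.1257

Conditional on each component, P(X = 2): 1: 0.208702; 2: 0.0390057; 3: 0.0909091.
By total probability, P(X = 2) = 0.37·0.208702 + 0.17·0.0390057 + 0.46·0.0909091 = 0.125669.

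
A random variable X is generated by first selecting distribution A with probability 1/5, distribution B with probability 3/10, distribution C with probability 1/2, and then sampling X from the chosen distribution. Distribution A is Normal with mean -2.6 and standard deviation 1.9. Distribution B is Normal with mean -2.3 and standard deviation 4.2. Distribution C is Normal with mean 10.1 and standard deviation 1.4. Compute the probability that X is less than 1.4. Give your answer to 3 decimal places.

Conditional on each component, P(X < 1.4): A: 0.982366; B: 0.810828; C: 2.57793e-10.
By total probability, P(X < 1.4) = 0.2·0.982366 + 0.3·0.810828 + 0.5·2.57793e-10 = 0.439722.

0.440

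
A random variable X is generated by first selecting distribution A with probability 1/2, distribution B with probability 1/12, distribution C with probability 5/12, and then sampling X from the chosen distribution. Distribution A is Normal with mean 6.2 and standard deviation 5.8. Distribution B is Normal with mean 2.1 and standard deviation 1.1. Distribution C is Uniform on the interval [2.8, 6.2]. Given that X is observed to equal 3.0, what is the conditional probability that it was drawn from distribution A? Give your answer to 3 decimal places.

0.170

Likelihoods f(3.0 | ·): A: 0.0590721; B: 0.25951; C: 0.294118.
Posterior ∝ prior × likelihood. Numerator for A: 0.5·0.0590721 = 0.0295361.
Normalizing constant: 0.5·0.0590721 + 0.0833333·0.25951 + 0.416667·0.294118 = 0.173711.
P(A | observation) = 0.0295361 / 0.173711 = 0.17003.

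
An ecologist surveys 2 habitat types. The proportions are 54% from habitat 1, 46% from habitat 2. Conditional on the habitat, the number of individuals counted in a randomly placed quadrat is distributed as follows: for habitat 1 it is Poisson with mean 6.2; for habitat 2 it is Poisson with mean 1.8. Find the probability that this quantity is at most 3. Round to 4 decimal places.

0.4825

Conditional on each habitat, P(X ≤ 3): 1: 0.134229; 2: 0.891292.
By total probability, P(X ≤ 3) = 0.54·0.134229 + 0.46·0.891292 = 0.482478.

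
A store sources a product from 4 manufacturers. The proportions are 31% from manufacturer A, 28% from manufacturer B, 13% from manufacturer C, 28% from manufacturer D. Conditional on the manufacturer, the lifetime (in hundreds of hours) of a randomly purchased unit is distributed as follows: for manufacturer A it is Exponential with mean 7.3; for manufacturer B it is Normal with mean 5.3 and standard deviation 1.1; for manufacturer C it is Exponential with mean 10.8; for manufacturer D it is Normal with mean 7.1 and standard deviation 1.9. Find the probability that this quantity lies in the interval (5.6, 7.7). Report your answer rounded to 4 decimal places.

Conditional on each manufacturer, P(5.6 < X < 7.7): A: 0.116083; B: 0.37797; C: 0.105212; D: 0.409001.
By total probability, P(5.6 < X < 7.7) = 0.31·0.116083 + 0.28·0.37797 + 0.13·0.105212 + 0.28·0.409001 = 0.270015.

0.2700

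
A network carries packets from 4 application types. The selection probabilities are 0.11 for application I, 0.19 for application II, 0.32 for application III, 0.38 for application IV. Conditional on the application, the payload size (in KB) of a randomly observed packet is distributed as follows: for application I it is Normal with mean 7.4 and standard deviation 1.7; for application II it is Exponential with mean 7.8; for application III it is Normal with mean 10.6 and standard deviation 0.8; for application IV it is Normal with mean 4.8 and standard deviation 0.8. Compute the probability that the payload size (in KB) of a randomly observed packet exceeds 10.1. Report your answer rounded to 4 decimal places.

Conditional on each application, P(X > 10.1): I: 0.0561166; II: 0.273933; III: 0.734014; IV: 1.73623e-11.
By total probability, P(X > 10.1) = 0.11·0.0561166 + 0.19·0.273933 + 0.32·0.734014 + 0.38·1.73623e-11 = 0.293105.

0.2931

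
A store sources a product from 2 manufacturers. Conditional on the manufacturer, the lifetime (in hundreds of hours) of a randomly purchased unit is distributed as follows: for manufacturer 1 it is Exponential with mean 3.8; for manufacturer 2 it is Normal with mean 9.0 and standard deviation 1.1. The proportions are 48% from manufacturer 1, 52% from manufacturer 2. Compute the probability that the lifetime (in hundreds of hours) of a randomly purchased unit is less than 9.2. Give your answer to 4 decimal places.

Conditional on each manufacturer, P(X < 9.2): 1: 0.911172; 2: 0.572137.
By total probability, P(X < 9.2) = 0.48·0.911172 + 0.52·0.572137 = 0.734874.

0.7349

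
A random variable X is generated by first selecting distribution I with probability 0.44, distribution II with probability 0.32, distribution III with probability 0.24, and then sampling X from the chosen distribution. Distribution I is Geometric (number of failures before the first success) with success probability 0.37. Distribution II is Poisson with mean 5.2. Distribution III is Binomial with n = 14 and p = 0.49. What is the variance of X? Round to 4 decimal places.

Per component, I: μ=1.7027, E[X²]=7.5011; II: μ=5.2, E[X²]=32.24; III: μ=6.86, E[X²]=50.5582.
E[X] = 0.44·1.7027 + 0.32·5.2 + 0.24·6.86 = 4.05959.
E[X²] = 0.44·7.5011 + 0.32·32.24 + 0.24·50.5582 = 25.7513.
Var(X) = E[X²] − (E[X])² = 25.7513 − 16.4803 = 9.27099.

9.2710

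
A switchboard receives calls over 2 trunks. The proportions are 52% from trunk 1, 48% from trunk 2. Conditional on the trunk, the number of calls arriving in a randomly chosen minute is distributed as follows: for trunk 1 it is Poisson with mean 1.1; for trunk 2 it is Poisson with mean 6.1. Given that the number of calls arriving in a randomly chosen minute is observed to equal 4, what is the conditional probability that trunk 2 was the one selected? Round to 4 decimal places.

0.8547

Likelihoods P(X=4 | ·): 1: 0.0203065; 2: 0.129393.
Posterior ∝ prior × likelihood. Numerator for 2: 0.48·0.129393 = 0.0621088.
Normalizing constant: 0.52·0.0203065 + 0.48·0.129393 = 0.0726682.
P(2 | observation) = 0.0621088 / 0.0726682 = 0.85469.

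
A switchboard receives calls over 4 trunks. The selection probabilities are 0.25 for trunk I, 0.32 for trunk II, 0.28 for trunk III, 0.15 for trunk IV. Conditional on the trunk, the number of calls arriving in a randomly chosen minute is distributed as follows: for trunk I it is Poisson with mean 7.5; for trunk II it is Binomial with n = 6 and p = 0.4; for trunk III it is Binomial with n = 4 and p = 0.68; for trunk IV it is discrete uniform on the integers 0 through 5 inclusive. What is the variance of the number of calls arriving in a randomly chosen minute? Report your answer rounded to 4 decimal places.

Per component, I: μ=7.5, E[X²]=63.75; II: μ=2.4, E[X²]=7.2; III: μ=2.72, E[X²]=8.2688; IV: μ=2.5, E[X²]=9.16667.
E[X] = 0.25·7.5 + 0.32·2.4 + 0.28·2.72 + 0.15·2.5 = 3.7796.
E[X²] = 0.25·63.75 + 0.32·7.2 + 0.28·8.2688 + 0.15·9.16667 = 21.9318.
Var(X) = E[X²] − (E[X])² = 21.9318 − 14.2854 = 7.64639.

7.6464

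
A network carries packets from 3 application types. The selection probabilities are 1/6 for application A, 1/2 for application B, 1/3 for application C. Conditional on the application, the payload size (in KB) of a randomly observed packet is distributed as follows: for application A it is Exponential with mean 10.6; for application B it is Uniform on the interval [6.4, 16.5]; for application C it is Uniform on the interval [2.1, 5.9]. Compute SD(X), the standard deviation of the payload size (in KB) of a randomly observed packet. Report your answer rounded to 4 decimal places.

Per component, A: μ=10.6, E[X²]=224.72; B: μ=11.45, E[X²]=139.603; C: μ=4, E[X²]=17.2033.
E[X] = 0.166667·10.6 + 0.5·11.45 + 0.333333·4 = 8.825.
E[X²] = 0.166667·224.72 + 0.5·139.603 + 0.333333·17.2033 = 112.989.
Var(X) = E[X²] − (E[X])² = 112.989 − 77.8806 = 35.1088.
SD(X) = √35.1088 = 5.92527.

5.9253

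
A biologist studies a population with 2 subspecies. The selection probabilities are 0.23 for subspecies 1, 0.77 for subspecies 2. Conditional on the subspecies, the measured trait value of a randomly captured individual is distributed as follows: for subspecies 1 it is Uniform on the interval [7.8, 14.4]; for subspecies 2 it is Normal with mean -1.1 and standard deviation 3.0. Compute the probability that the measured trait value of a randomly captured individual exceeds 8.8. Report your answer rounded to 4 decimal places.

0.1955

Conditional on each subspecies, P(X > 8.8): 1: 0.848485; 2: 0.000483424.
By total probability, P(X > 8.8) = 0.23·0.848485 + 0.77·0.000483424 = 0.195524.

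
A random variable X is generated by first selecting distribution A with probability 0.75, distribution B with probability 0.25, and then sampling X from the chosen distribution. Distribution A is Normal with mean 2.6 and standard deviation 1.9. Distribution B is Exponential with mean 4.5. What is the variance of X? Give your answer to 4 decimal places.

Per component, A: μ=2.6, E[X²]=10.37; B: μ=4.5, E[X²]=40.5.
E[X] = 0.75·2.6 + 0.25·4.5 = 3.075.
E[X²] = 0.75·10.37 + 0.25·40.5 = 17.9025.
Var(X) = E[X²] − (E[X])² = 17.9025 − 9.45563 = 8.44687.

8.4469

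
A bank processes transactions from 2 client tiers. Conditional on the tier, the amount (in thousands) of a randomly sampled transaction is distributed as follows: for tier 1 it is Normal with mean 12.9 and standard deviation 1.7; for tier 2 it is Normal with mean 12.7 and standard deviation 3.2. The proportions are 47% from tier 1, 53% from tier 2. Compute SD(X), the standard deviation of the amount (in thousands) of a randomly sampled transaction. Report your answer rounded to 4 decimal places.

Per component, 1: μ=12.9, E[X²]=169.3; 2: μ=12.7, E[X²]=171.53.
E[X] = 0.47·12.9 + 0.53·12.7 = 12.794.
E[X²] = 0.47·169.3 + 0.53·171.53 = 170.482.
Var(X) = E[X²] − (E[X])² = 170.482 − 163.686 = 6.79546.
SD(X) = √6.79546 = 2.60681.

2.6068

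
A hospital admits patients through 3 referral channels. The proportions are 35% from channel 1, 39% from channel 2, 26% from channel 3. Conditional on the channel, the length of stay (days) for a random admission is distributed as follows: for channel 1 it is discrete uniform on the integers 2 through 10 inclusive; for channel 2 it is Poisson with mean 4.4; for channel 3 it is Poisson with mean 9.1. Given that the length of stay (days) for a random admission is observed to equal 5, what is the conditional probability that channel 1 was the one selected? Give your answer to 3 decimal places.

0.325

Likelihoods P(X=5 | ·): 1: 0.111111; 2: 0.168728; 3: 0.0580692.
Posterior ∝ prior × likelihood. Numerator for 1: 0.35·0.111111 = 0.0388889.
Normalizing constant: 0.35·0.111111 + 0.39·0.168728 + 0.26·0.0580692 = 0.119791.
P(1 | observation) = 0.0388889 / 0.119791 = 0.32464.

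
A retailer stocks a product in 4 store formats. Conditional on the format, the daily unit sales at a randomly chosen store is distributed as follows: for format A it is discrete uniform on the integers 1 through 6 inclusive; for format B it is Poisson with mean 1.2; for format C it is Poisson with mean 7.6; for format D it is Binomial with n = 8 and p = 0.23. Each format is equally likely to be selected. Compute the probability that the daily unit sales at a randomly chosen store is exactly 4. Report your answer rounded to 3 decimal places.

0.083

Conditional on each format, P(X = 4): A: 0.166667; B: 0.0260232; C: 0.0695673; D: 0.0688608.
By total probability, P(X = 4) = 0.25·0.166667 + 0.25·0.0260232 + 0.25·0.0695673 + 0.25·0.0688608 = 0.0827795.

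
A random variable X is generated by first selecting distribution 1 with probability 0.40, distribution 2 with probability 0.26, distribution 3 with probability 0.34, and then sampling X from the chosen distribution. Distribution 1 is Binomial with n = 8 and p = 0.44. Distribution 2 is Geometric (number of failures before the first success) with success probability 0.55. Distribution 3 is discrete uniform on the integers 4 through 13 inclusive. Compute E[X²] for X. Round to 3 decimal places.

For each component E[X²] = Var + (mean)², giving 1: 14.3616; 2: 2.15702; 3: 80.5.
Overall E[X²] = 0.4·14.3616 + 0.26·2.15702 + 0.34·80.5 = 33.6755.

33.675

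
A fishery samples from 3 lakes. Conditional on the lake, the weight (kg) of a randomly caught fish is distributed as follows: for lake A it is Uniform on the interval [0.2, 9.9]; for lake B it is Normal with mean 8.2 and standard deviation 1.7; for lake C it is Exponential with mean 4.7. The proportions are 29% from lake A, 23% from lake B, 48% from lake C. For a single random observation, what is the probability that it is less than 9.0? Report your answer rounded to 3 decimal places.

Conditional on each lake, P(X < 9.0): A: 0.907216; B: 0.681033; C: 0.852642.
By total probability, P(X < 9.0) = 0.29·0.907216 + 0.23·0.681033 + 0.48·0.852642 = 0.828999.

0.829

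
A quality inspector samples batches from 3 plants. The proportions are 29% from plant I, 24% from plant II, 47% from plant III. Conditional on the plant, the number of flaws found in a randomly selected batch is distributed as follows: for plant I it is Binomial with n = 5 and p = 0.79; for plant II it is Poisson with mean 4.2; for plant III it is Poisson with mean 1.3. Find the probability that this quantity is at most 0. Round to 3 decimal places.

Conditional on each plant, P(X ≤ 0): I: 0.00040841; II: 0.0149956; III: 0.272532.
By total probability, P(X ≤ 0) = 0.29·0.00040841 + 0.24·0.0149956 + 0.47·0.272532 = 0.131807.

0.132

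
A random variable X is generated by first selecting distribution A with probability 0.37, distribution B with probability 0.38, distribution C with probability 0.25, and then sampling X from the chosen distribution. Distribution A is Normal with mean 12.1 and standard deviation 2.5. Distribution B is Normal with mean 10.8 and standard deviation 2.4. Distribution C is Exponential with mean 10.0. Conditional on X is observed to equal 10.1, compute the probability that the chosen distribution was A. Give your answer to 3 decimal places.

Likelihoods f(10.1 | ·): A: 0.115877; B: 0.159304; C: 0.0364219.
Posterior ∝ prior × likelihood. Numerator for A: 0.37·0.115877 = 0.0428743.
Normalizing constant: 0.37·0.115877 + 0.38·0.159304 + 0.25·0.0364219 = 0.112515.
P(A | observation) = 0.0428743 / 0.112515 = 0.381054.

0.381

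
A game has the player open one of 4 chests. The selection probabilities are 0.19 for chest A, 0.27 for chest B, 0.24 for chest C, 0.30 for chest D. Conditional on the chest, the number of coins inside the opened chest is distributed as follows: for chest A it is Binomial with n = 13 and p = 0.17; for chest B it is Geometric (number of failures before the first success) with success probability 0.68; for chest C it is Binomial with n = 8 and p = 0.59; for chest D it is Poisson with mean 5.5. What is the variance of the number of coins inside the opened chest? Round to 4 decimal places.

6.9721

Per component, A: μ=2.21, E[X²]=6.7184; B: μ=0.470588, E[X²]=0.913495; C: μ=4.72, E[X²]=24.2136; D: μ=5.5, E[X²]=35.75.
E[X] = 0.19·2.21 + 0.27·0.470588 + 0.24·4.72 + 0.3·5.5 = 3.32976.
E[X²] = 0.19·6.7184 + 0.27·0.913495 + 0.24·24.2136 + 0.3·35.75 = 18.0594.
Var(X) = E[X²] − (E[X])² = 18.0594 − 11.0873 = 6.97211.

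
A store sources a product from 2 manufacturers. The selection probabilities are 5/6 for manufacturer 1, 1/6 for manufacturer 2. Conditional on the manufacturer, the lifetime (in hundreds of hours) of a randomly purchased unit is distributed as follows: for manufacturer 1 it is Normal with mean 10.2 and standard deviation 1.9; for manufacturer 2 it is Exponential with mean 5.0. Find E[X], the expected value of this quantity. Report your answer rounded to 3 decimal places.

9.333

Component means — 1: 10.2; 2: 5.
E[X] = 0.833333·10.2 + 0.166667·5 = 9.33333.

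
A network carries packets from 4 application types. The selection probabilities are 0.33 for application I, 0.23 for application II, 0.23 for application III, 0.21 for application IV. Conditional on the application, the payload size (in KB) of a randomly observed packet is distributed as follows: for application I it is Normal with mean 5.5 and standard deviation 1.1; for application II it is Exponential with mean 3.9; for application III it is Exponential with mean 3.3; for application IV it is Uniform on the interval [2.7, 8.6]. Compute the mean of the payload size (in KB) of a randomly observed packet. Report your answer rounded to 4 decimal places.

Component means — I: 5.5; II: 3.9; III: 3.3; IV: 5.65.
E[X] = 0.33·5.5 + 0.23·3.9 + 0.23·3.3 + 0.21·5.65 = 4.6575.

4.6575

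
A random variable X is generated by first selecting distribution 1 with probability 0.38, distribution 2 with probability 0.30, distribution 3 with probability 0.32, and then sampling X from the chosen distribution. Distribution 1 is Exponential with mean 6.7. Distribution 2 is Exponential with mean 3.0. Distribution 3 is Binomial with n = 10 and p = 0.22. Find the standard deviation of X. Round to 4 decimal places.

Per component, 1: μ=6.7, E[X²]=89.78; 2: μ=3, E[X²]=18; 3: μ=2.2, E[X²]=6.556.
E[X] = 0.38·6.7 + 0.3·3 + 0.32·2.2 = 4.15.
E[X²] = 0.38·89.78 + 0.3·18 + 0.32·6.556 = 41.6143.
Var(X) = E[X²] − (E[X])² = 41.6143 − 17.2225 = 24.3918.
SD(X) = √24.3918 = 4.93881.

4.9388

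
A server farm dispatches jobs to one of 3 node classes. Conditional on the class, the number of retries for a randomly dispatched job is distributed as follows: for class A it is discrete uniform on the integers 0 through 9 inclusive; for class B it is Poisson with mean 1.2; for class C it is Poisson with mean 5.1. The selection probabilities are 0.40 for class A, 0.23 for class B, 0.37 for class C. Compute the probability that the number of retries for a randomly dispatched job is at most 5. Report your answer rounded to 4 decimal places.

0.6911

Conditional on each class, P(X ≤ 5): A: 0.6; B: 0.9985; C: 0.59842.
By total probability, P(X ≤ 5) = 0.4·0.6 + 0.23·0.9985 + 0.37·0.59842 = 0.69107.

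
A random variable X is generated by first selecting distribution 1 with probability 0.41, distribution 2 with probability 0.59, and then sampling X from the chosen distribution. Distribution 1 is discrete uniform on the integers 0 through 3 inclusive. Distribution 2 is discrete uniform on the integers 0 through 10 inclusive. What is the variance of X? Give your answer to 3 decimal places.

Per component, 1: μ=1.5, E[X²]=3.5; 2: μ=5, E[X²]=35.
E[X] = 0.41·1.5 + 0.59·5 = 3.565.
E[X²] = 0.41·3.5 + 0.59·35 = 22.085.
Var(X) = E[X²] − (E[X])² = 22.085 − 12.7092 = 9.37578.

9.376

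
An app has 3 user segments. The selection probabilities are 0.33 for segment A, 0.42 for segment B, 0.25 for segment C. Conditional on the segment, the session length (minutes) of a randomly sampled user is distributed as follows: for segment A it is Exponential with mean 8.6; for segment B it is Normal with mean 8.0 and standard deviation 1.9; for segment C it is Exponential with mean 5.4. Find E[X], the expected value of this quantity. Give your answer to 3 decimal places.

7.548

Component means — A: 8.6; B: 8; C: 5.4.
E[X] = 0.33·8.6 + 0.42·8 + 0.25·5.4 = 7.548.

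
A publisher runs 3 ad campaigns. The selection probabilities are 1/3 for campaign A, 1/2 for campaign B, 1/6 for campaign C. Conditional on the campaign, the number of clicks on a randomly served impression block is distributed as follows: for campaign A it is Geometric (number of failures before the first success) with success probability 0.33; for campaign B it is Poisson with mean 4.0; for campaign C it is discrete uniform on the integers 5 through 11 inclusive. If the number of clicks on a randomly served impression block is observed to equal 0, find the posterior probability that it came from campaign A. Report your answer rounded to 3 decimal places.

Likelihoods P(X=0 | ·): A: 0.33; B: 0.0183156; C: 0.
Posterior ∝ prior × likelihood. Numerator for A: 0.333333·0.33 = 0.11.
Normalizing constant: 0.333333·0.33 + 0.5·0.0183156 + 0.166667·0 = 0.119158.
P(A | observation) = 0.11 / 0.119158 = 0.923145.

0.923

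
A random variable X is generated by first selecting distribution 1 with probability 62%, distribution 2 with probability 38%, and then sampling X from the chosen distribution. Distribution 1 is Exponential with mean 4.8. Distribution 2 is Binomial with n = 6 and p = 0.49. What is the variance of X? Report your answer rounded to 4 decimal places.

15.6697

Per component, 1: μ=4.8, E[X²]=46.08; 2: μ=2.94, E[X²]=10.143.
E[X] = 0.62·4.8 + 0.38·2.94 = 4.0932.
E[X²] = 0.62·46.08 + 0.38·10.143 = 32.4239.
Var(X) = E[X²] − (E[X])² = 32.4239 − 16.7543 = 15.6697.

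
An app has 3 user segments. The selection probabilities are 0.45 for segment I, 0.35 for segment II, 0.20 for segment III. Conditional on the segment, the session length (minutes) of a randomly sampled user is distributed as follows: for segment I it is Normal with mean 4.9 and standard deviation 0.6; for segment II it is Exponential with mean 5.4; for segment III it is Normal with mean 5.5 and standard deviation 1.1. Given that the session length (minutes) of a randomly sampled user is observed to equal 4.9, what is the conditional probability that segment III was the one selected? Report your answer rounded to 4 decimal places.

Likelihoods f(4.9 | ·): I: 0.664904; II: 0.074735; III: 0.312544.
Posterior ∝ prior × likelihood. Numerator for III: 0.2·0.312544 = 0.0625089.
Normalizing constant: 0.45·0.664904 + 0.35·0.074735 + 0.2·0.312544 = 0.387873.
P(III | observation) = 0.0625089 / 0.387873 = 0.161158.

0.1612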